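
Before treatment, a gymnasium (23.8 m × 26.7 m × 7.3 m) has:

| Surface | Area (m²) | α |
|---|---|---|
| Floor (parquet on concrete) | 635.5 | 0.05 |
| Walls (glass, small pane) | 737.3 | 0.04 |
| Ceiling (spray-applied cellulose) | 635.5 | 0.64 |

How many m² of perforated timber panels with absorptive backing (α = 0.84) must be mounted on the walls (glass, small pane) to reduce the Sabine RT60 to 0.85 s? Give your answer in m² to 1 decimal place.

513.3

Equivalent absorption area: A₁ = 635.5×0.05 + 737.3×0.04 + 635.5×0.64 = 467.987 m².
V = 4638.858 m³. Target absorption A₂ = 0.161 × 4638.858 / 0.85 = 878.654 sabins.
Absorption to add: 878.654 − 467.987 = 410.667 sabins.
Each m² of panel replacing the walls (glass, small pane) adds (0.84 − 0.04) = 0.80 sabins.
Panel area = 410.667 / 0.80 = 513.3 m².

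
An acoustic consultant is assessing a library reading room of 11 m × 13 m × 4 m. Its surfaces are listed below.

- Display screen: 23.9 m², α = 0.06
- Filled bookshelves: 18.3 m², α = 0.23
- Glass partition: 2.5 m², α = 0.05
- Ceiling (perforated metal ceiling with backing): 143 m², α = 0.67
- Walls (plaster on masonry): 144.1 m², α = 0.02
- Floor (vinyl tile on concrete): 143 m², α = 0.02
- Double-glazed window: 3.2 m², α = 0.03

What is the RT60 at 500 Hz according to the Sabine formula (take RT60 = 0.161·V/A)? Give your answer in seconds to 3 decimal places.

0.857 seconds

Equivalent absorption area: A = 23.9*0.06 + 18.3*0.23 + 2.5*0.05 + 143*0.67 + 144.1*0.02 + 143*0.02 + 3.2*0.03 = 107.416 m².
Volume V = 11 × 13 × 4 = 572 m³.
Sabine: RT60 = 0.161 × 572 / 107.416 = 0.857 s.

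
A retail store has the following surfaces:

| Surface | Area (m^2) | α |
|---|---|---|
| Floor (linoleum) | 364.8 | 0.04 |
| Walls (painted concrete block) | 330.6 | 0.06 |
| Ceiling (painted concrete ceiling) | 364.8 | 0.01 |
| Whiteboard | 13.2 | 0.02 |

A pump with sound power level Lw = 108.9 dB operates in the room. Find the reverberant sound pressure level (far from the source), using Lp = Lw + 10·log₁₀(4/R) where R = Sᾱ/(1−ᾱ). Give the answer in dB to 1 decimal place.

98.9 dB

A = 38.340 sabins; S = 1073.4 m^2.
ᾱ = 0.0357, so room constant R = A/(1−ᾱ) = 39.759 m^2.
Lp = Lw + 10 log₁₀(4/R) = 108.9 -9.97 = 98.9 dB.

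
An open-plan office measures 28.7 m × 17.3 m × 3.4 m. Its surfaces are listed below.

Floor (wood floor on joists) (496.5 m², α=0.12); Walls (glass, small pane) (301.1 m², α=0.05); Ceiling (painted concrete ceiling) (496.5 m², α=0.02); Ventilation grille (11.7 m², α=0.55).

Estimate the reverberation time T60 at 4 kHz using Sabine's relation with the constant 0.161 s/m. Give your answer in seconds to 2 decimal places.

2.99 sec

Equivalent absorption area: A = 496.5*0.12 + 301.1*0.05 + 496.5*0.02 + 11.7*0.55 = 91.000 m².
Room volume: 1688.134 m³.
RT60 = 0.161 · V / A = 0.161 × 1688.134 / 91.000 = 2.99 s.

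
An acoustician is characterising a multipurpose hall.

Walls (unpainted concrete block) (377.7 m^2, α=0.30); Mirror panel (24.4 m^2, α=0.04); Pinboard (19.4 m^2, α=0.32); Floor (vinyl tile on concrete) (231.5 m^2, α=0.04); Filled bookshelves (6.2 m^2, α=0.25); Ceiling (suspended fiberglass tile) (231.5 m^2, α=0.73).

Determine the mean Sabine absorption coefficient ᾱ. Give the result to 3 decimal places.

S = Σ Sᵢ = 377.7 + 24.4 + 19.4 + 231.5 + 6.2 + 231.5 = 890.7 m^2.
Weighted sum Σ Sα = 300.299.
ᾱ = 300.299 / 890.7 = 0.337.

0.337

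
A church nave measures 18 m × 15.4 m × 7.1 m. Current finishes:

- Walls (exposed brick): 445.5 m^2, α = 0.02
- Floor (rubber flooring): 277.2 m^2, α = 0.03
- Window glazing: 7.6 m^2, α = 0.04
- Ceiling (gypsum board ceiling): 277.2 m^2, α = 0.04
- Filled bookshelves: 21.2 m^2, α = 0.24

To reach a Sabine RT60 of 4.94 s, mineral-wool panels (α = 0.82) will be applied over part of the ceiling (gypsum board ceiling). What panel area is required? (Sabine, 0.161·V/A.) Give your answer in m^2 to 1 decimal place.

Total absorption A₁ = 445.5*0.02 + 277.2*0.03 + 7.6*0.04 + 277.2*0.04 + 21.2*0.24
  = 8.910 + 8.316 + 0.304 + 11.088 + 5.088 = 33.706 m^2 sabins.
Required A₂ = 0.161·1968.12/4.94 = 64.143 sabins.
Absorption to add: 64.143 − 33.706 = 30.437 sabins.
Net gain per m^2: Δα = 0.82 − 0.04 = 0.78.
Area = ΔA/Δα = 30.437/0.78 = 39.0 m^2.

39.0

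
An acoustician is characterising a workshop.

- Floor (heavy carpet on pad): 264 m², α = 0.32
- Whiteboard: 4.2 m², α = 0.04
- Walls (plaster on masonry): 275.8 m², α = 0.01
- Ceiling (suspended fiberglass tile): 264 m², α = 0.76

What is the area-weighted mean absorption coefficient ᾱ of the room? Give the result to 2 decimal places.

Total surface area S = 808.0 m².
A = 264*0.32 + 4.2*0.04 + 275.8*0.01 + 264*0.76 = 288.046 sabins.
ᾱ = 288.046 / 808.0 = 0.36.

0.36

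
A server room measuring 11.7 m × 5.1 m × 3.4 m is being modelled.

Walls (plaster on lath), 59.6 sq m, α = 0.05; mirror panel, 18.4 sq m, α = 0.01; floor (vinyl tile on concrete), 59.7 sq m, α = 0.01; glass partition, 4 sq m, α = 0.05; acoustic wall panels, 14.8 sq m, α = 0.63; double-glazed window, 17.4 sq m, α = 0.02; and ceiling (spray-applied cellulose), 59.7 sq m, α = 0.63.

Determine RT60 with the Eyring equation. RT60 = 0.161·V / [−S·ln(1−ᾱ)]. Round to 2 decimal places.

S = Σ Sᵢ = 233.6 sq m.
Σ(Sᵢαᵢ) = 59.6·0.05 + 18.4·0.01 + 59.7·0.01 + 4·0.05 + 14.8·0.63 + 17.4·0.02 + 59.7·0.63 = 51.244.
ᾱ = 51.244 / 233.6 = 0.2194.
−S·ln(1−ᾱ) = −233.6 × ln(1 − 0.2194) = 57.861.
V = 11.7 × 5.1 × 3.4 = 202.878 m³.
T = 0.161·V/[−S·ln(1−ᾱ)] = 0.161·202.878/57.861 = 0.56 s.

0.56 s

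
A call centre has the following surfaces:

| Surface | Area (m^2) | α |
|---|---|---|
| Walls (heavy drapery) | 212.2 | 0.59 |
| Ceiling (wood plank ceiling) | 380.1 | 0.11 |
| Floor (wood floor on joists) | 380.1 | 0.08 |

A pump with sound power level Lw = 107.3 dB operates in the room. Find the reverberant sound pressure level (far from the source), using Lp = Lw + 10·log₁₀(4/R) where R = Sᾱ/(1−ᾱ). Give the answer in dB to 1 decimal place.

A = 197.417 sabins; S = 972.4 m^2.
ᾱ = 197.417/972.4 = 0.2030; R = Sᾱ/(1−ᾱ) = 197.417/(1−0.2030) = 247.700 m^2.
Lp = 107.3 + 10·log₁₀(4/247.700) = 107.3 + (-17.92) = 89.4 dB.

89.4 dB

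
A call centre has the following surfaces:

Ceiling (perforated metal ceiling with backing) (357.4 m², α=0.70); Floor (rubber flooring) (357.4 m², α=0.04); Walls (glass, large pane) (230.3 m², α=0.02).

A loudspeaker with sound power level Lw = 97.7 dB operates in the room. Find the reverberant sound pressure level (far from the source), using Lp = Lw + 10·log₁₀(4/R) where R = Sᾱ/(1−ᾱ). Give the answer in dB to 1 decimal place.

78.0 dB

A = 269.082 sabins; S = 945.1 m².
ᾱ = 269.082/945.1 = 0.2847; R = Sᾱ/(1−ᾱ) = 269.082/(1−0.2847) = 376.181 m².
Lp = 97.7 + 10·log₁₀(4/376.181) = 97.7 + (-19.73) = 78.0 dB.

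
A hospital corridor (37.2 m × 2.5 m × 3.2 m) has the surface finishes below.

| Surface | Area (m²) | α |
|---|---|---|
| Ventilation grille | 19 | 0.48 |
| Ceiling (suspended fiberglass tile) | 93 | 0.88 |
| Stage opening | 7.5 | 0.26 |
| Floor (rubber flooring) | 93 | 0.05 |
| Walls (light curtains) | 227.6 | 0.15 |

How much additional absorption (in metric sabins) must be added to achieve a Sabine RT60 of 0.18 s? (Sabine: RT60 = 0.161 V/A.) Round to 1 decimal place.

134.5 sabins

Total absorption A₁ = 19*0.48 + 93*0.88 + 7.5*0.26 + 93*0.05 + 227.6*0.15
  = 9.120 + 81.840 + 1.950 + 4.650 + 34.140 = 131.700 m² sabins.
For T = 0.18 s, need A₂ = 0.161·V/T = 0.161·297.6/0.18 = 266.187 sabins.
Shortfall: 266.187 − 131.700 = 134.5 sabins.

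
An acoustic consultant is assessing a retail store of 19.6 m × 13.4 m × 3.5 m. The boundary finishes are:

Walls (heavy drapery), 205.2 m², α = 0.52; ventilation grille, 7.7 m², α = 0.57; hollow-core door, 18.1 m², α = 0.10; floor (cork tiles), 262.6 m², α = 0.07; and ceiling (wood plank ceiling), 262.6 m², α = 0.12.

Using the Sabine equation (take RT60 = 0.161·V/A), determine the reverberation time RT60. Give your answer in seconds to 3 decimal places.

0.909 sec

A = Σ Sᵢαᵢ = 205.2×0.52 + 7.7×0.57 + 18.1×0.10 + 262.6×0.07 + 262.6×0.12 = 162.797 sabins.
V = 19.6·13.4·3.5 = 919.24 m³.
Sabine: RT60 = 0.161 × 919.24 / 162.797 = 0.909 s.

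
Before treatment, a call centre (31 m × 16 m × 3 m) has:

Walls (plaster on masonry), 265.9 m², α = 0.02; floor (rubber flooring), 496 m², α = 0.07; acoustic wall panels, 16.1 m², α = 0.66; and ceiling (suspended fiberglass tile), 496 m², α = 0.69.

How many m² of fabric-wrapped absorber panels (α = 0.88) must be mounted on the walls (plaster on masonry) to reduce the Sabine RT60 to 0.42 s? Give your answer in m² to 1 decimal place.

206.4

Equivalent absorption area: A₁ = 265.9·0.02 + 496·0.07 + 16.1·0.66 + 496·0.69 = 392.904 m².
V = 1488 m³. Target absorption A₂ = 0.161 × 1488 / 0.42 = 570.400 sabins.
Absorption to add: 570.400 − 392.904 = 177.496 sabins.
Each m² of panel replacing the walls (plaster on masonry) adds (0.88 − 0.02) = 0.86 sabins.
Panel area = 177.496 / 0.86 = 206.4 m².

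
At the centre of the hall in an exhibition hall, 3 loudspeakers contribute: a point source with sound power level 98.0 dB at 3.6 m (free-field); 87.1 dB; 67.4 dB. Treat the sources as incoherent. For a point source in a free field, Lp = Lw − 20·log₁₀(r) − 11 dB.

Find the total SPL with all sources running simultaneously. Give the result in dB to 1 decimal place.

87.5 dB

Source at 3.6 m: Lp = 98.0 − 20·log₁₀(3.6) − 11 = 75.9 dB.
Converting to relative power and adding: 10^(75.9/10) + 10^(87.1/10) + 10^(67.4/10) = 5.573e+08.
Combined level = 10 log₁₀(5.573e+08) = 87.5 dB.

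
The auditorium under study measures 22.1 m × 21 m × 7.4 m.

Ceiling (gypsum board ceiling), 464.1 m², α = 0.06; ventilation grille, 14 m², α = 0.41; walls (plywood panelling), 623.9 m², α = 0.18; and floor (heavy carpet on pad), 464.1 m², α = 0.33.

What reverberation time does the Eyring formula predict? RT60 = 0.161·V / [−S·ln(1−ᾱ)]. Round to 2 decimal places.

1.67 s

S = Σ Sᵢ = 1566.1 m².
Σ(Sᵢαᵢ) = 464.1·0.06 + 14·0.41 + 623.9·0.18 + 464.1·0.33 = 299.041.
Mean coefficient ᾱ = A/S = 0.1909.
−S·ln(1−ᾱ) = −1566.1 × ln(1 − 0.1909) = 331.751.
V = 22.1 × 21 × 7.4 = 3434.34 m³.
RT60 = 0.161 × 3434.34 / 331.751 = 1.67 s.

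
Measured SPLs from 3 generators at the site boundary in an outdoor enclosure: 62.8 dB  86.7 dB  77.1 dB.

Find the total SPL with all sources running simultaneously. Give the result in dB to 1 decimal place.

Converting to relative power and adding: 10^(62.8/10) + 10^(86.7/10) + 10^(77.1/10) = 5.209e+08.
L_total = 10·log₁₀(5.209e+08) = 87.2 dB.

87.2 dB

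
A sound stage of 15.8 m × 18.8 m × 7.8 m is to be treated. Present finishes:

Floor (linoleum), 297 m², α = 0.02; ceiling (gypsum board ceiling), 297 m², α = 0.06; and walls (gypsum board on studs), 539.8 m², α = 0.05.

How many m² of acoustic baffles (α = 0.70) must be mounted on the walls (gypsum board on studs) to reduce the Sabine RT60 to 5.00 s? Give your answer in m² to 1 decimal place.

Equivalent absorption area: A₁ = 297×0.02 + 297×0.06 + 539.8×0.05 = 50.750 m².
Required A₂ = 0.161·2316.912/5.00 = 74.605 sabins.
ΔA needed = 74.605 − 50.750 = 23.855 sabins.
Each m² of panel replacing the walls (gypsum board on studs) adds (0.70 − 0.05) = 0.65 sabins.
Panel area = 23.855 / 0.65 = 36.7 m².

36.7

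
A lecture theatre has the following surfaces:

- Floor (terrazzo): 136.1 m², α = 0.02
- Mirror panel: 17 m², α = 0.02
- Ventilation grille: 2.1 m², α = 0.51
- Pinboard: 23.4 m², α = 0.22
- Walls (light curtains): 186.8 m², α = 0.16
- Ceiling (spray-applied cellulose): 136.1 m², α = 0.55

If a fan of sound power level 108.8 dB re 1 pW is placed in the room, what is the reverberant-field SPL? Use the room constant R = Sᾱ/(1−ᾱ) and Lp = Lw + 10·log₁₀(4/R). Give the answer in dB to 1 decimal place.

Σ(Sᵢαᵢ) = 136.1·0.02 + 17·0.02 + 2.1·0.51 + 23.4·0.22 + 186.8·0.16 + 136.1·0.55 = 114.024; total area S = 501.5 m².
ᾱ = 0.2274, so room constant R = A/(1−ᾱ) = 147.585 m².
Lp = 108.8 + 10·log₁₀(4/147.585) = 108.8 + (-15.67) = 93.1 dB.

93.1 dB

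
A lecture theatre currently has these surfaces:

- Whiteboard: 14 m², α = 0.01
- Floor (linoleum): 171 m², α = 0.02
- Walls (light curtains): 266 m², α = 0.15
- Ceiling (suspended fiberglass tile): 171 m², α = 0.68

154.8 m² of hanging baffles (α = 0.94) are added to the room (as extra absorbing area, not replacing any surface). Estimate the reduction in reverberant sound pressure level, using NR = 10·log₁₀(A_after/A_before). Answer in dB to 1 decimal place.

Summing Sᵢαᵢ: 0.140 + 3.420 + 39.900 + 116.280 → A_before = 159.740 sabins.
Treatment contributes 154.8·0.94 = 145.512 sabins.
A_after = 159.740 + 145.512 = 305.252 sabins.
NR = 10·log₁₀(305.252/159.740) = 2.8 dB.

2.8 dB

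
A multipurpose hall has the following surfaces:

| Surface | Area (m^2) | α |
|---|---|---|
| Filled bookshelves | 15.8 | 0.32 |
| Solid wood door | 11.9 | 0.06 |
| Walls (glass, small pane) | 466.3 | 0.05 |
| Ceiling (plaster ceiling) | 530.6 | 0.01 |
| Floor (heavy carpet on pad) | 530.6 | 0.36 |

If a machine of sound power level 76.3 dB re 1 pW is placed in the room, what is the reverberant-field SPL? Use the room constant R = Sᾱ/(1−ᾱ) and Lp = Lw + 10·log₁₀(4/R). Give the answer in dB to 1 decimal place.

Σ(Sᵢαᵢ) = 15.8×0.32 + 11.9×0.06 + 466.3×0.05 + 530.6×0.01 + 530.6×0.36 = 225.407; total area S = 1555.2 m^2.
ᾱ = 225.407/1555.2 = 0.1449; R = Sᾱ/(1−ᾱ) = 225.407/(1−0.1449) = 263.603 m^2.
Lp = Lw + 10 log₁₀(4/R) = 76.3 -18.19 = 58.1 dB.

58.1 dB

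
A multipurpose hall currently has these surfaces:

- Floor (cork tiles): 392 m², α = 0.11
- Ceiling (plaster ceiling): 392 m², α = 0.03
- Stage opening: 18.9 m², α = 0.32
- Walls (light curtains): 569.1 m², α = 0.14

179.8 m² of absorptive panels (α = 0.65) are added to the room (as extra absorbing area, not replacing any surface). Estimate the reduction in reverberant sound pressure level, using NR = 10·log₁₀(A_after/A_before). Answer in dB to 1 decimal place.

A_before = Σ Sᵢαᵢ = 392*0.11 + 392*0.03 + 18.9*0.32 + 569.1*0.14 = 140.602 sabins.
Treatment contributes 179.8·0.65 = 116.870 sabins.
New total A_after = 257.472 sabins.
NR = 10·log₁₀(257.472/140.602) = 2.6 dB.

2.6 dB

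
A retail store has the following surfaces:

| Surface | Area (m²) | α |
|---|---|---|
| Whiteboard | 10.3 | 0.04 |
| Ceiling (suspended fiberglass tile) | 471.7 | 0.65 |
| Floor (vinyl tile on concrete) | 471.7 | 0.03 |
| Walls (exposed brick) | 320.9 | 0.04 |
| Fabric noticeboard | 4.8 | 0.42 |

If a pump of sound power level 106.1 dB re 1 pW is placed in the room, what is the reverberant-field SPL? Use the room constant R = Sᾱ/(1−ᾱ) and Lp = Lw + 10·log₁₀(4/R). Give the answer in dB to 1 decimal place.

Σ(Sᵢαᵢ) = 10.3×0.04 + 471.7×0.65 + 471.7×0.03 + 320.9×0.04 + 4.8×0.42 = 336.020; total area S = 1279.4 m².
ᾱ = 0.2626, so room constant R = A/(1−ᾱ) = 455.682 m².
Lp = 106.1 + 10·log₁₀(4/455.682) = 106.1 + (-20.57) = 85.5 dB.

85.5 dB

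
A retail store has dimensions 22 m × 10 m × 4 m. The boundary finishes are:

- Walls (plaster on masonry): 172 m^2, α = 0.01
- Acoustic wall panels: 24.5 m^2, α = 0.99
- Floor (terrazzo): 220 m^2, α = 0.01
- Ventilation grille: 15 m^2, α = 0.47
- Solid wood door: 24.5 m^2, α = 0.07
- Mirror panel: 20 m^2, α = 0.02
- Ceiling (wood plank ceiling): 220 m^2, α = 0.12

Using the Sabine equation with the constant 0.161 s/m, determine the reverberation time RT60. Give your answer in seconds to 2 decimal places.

A = Σ Sᵢαᵢ = 172*0.01 + 24.5*0.99 + 220*0.01 + 15*0.47 + 24.5*0.07 + 20*0.02 + 220*0.12 = 63.740 sabins.
Room volume: 880 m³.
RT60 = 0.161 · V / A = 0.161 × 880 / 63.740 = 2.22 s.

2.22 s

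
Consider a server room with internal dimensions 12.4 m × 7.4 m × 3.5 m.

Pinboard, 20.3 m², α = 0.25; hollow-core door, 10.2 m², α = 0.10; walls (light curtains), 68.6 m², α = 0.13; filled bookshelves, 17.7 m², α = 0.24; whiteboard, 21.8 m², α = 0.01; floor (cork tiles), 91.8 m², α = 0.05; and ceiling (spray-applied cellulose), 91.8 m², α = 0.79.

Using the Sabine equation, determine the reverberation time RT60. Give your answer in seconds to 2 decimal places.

0.54 s

Total absorption A = 20.3×0.25 + 10.2×0.10 + 68.6×0.13 + 17.7×0.24 + 21.8×0.01 + 91.8×0.05 + 91.8×0.79
  = 5.075 + 1.020 + 8.918 + 4.248 + 0.218 + 4.590 + 72.522 = 96.591 m² sabins.
Room volume: 321.16 m³.
RT60 = 0.161 · V / A = 0.161 × 321.16 / 96.591 = 0.54 s.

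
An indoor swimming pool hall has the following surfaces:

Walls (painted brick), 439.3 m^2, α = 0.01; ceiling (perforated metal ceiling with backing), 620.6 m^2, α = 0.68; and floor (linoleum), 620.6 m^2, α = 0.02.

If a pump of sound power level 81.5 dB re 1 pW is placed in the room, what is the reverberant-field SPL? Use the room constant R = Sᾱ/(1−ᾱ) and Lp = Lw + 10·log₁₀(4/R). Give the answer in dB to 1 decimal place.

Σ(Sᵢαᵢ) = 439.3·0.01 + 620.6·0.68 + 620.6·0.02 = 438.813; total area S = 1680.5 m^2.
ᾱ = 0.2611, so room constant R = A/(1−ᾱ) = 593.873 m^2.
Lp = Lw + 10 log₁₀(4/R) = 81.5 -21.72 = 59.8 dB.

59.8 dB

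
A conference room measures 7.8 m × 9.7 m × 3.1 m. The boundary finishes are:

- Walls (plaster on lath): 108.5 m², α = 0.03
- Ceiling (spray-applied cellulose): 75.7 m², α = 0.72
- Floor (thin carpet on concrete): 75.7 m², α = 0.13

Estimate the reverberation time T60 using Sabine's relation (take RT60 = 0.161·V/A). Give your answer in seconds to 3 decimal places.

0.559 s

A = Σ Sᵢαᵢ = 108.5×0.03 + 75.7×0.72 + 75.7×0.13 = 67.600 sabins.
Room volume: 234.546 m³.
Sabine: RT60 = 0.161 × 234.546 / 67.600 = 0.559 s.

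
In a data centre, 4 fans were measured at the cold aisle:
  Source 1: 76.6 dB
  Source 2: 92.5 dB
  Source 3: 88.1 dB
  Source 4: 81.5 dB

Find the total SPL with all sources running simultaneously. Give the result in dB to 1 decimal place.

Σ 10^(Lᵢ/10) = 2.611e+09.
L_total = 10·log₁₀(2.611e+09) = 94.2 dB.

94.2 dB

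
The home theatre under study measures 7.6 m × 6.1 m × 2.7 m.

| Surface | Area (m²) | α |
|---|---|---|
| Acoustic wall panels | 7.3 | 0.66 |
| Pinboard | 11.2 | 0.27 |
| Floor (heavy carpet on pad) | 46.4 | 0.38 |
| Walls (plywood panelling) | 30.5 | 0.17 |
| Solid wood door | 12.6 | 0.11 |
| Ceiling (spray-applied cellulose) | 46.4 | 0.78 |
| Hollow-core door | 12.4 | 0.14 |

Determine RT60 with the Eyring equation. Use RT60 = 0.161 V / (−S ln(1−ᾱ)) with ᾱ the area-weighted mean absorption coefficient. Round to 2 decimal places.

Total surface area S = 7.3 + 11.2 + 46.4 + 30.5 + 12.6 + 46.4 + 12.4 = 166.8 m².
Absorption A = 7.3×0.66 + 11.2×0.27 + 46.4×0.38 + 30.5×0.17 + 12.6×0.11 + 46.4×0.78 + 12.4×0.14 = 69.973 sabins.
Mean coefficient ᾱ = A/S = 0.4195.
−S·ln(1−ᾱ) = −166.8 × ln(1 − 0.4195) = 90.717.
V = 7.6 × 6.1 × 2.7 = 125.172 m³.
T = 0.161·V/[−S·ln(1−ᾱ)] = 0.161·125.172/90.717 = 0.22 s.

0.22 seconds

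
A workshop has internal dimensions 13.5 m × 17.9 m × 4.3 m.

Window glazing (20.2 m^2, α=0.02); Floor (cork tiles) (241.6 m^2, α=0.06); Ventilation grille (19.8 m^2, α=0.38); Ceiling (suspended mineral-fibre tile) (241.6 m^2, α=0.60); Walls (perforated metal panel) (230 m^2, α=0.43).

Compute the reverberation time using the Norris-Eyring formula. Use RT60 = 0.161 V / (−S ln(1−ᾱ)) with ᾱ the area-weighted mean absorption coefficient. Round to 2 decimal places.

0.51 s

S = Σ Sᵢ = 753.2 m^2.
Σ(Sᵢαᵢ) = 20.2·0.02 + 241.6·0.06 + 19.8·0.38 + 241.6·0.60 + 230·0.43 = 266.284.
Mean coefficient ᾱ = A/S = 0.3535.
Eyring denominator: −S ln(1−ᾱ) = 328.532.
V = 13.5 × 17.9 × 4.3 = 1039.095 m³.
RT60 = 0.161 × 1039.095 / 328.532 = 0.51 s.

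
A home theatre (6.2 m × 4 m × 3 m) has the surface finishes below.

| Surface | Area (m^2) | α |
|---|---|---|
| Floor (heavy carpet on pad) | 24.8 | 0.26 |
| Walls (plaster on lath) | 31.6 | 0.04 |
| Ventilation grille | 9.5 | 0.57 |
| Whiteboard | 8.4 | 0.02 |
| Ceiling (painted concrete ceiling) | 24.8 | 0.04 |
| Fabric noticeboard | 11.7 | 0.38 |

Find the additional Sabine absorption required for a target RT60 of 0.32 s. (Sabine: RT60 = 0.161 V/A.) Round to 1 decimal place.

18.7 sabins

A₁ = Σ Sᵢαᵢ = 24.8·0.26 + 31.6·0.04 + 9.5·0.57 + 8.4·0.02 + 24.8·0.04 + 11.7·0.38 = 18.733 sabins.
For T = 0.32 s, need A₂ = 0.161·V/T = 0.161·74.4/0.32 = 37.433 sabins.
ΔA = A₂ − A₁ = 37.433 − 18.733 = 18.7 sabins.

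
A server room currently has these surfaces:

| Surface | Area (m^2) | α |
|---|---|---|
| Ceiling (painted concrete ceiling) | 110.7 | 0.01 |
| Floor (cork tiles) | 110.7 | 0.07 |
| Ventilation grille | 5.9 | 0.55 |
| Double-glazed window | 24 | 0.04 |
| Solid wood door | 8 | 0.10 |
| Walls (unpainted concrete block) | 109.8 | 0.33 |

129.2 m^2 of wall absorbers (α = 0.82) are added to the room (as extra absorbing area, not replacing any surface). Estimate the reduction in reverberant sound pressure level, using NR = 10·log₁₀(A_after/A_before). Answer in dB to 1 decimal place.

A_before = Σ Sᵢαᵢ = 110.7×0.01 + 110.7×0.07 + 5.9×0.55 + 24×0.04 + 8×0.10 + 109.8×0.33 = 50.095 sabins.
Added absorption = 129.2 × 0.82 = 105.944 sabins.
A_after = 50.095 + 105.944 = 156.039 sabins.
Reduction = 10 log₁₀(A_after/A_before) = 10 log₁₀(3.1149) = 4.9 dB.

4.9 dB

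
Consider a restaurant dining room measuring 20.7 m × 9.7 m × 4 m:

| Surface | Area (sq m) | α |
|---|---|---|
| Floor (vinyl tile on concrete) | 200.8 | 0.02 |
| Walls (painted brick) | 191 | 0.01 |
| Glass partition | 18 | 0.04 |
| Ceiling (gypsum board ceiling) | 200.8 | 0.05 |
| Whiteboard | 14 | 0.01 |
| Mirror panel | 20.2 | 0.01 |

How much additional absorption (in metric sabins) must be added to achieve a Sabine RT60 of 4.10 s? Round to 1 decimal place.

14.5 sabins

Equivalent absorption area: A₁ = 200.8·0.02 + 191·0.01 + 18·0.04 + 200.8·0.05 + 14·0.01 + 20.2·0.01 = 17.028 sq m.
V = 803.16 m³. Required absorption A₂ = 0.161 × 803.16 / 4.10 = 31.539 sabins.
Additional absorption ΔA = 31.539 − 17.028 = 14.5 sabins.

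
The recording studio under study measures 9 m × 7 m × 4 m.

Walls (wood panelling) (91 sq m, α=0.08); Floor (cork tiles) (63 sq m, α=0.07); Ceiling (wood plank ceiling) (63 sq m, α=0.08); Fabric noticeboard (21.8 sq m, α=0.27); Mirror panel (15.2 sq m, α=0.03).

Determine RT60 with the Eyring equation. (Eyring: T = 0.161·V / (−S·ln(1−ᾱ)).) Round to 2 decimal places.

1.68 s

S = Σ Sᵢ = 254.0 sq m.
Σ(Sᵢαᵢ) = 91·0.08 + 63·0.07 + 63·0.08 + 21.8·0.27 + 15.2·0.03 = 23.072.
ᾱ = 23.072 / 254.0 = 0.0908.
Eyring denominator: −S ln(1−ᾱ) = 24.178.
V = 9 × 7 × 4 = 252 m³.
RT60 = 0.161 × 252 / 24.178 = 1.68 s.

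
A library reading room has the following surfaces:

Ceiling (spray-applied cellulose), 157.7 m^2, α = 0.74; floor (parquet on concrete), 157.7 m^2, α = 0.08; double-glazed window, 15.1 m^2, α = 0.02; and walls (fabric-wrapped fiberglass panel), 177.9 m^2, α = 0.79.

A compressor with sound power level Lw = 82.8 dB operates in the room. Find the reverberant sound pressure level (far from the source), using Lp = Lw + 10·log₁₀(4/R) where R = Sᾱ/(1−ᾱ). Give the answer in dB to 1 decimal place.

A = 270.157 sabins; S = 508.4 m^2.
ᾱ = 270.157/508.4 = 0.5314; R = Sᾱ/(1−ᾱ) = 270.157/(1−0.5314) = 576.519 m^2.
Lp = Lw + 10 log₁₀(4/R) = 82.8 -21.59 = 61.2 dB.

61.2 dB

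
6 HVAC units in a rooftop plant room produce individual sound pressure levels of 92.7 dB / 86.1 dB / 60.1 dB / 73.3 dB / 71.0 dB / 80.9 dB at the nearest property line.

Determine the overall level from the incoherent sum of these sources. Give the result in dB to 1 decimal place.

93.9 dB

Converting to relative power and adding: 10^(92.7/10) + 10^(86.1/10) + 10^(60.1/10) + 10^(73.3/10) + 10^(71.0/10) + 10^(80.9/10) = 2.427e+09.
Back to dB: 10·log₁₀ Σ = 93.9 dB.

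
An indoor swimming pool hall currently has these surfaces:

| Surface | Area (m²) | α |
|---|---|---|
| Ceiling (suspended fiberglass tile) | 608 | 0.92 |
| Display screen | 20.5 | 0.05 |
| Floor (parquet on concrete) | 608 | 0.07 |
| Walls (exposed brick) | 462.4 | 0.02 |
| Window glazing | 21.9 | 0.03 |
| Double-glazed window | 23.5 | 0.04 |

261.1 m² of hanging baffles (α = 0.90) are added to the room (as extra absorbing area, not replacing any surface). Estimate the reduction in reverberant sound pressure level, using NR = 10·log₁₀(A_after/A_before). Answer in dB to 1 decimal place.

1.4 dB

Total absorption A_before = 608×0.92 + 20.5×0.05 + 608×0.07 + 462.4×0.02 + 21.9×0.03 + 23.5×0.04
  = 559.360 + 1.025 + 42.560 + 9.248 + 0.657 + 0.940 = 613.790 m² sabins.
Treatment contributes 261.1·0.90 = 234.990 sabins.
New total A_after = 848.780 sabins.
Reduction = 10 log₁₀(A_after/A_before) = 10 log₁₀(1.3829) = 1.4 dB.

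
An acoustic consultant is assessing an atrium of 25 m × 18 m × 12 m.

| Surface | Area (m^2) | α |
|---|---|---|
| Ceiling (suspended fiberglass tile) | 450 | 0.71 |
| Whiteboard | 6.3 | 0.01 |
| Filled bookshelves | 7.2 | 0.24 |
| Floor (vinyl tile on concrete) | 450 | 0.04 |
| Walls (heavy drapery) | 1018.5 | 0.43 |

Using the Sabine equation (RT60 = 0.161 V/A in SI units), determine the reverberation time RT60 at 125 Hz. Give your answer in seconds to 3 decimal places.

A = Σ Sᵢαᵢ = 450×0.71 + 6.3×0.01 + 7.2×0.24 + 450×0.04 + 1018.5×0.43 = 777.246 sabins.
Room volume: 5400 m³.
RT60 = 0.161 · V / A = 0.161 × 5400 / 777.246 = 1.119 s.

1.119 sec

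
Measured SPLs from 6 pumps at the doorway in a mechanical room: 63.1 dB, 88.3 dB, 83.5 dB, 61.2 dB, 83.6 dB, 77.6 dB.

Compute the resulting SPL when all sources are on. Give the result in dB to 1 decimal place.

90.8 dB

Sum in the linear (power) domain: Σ 10^(Lᵢ/10) = 10^(63.1/10) + 10^(88.3/10) + 10^(83.5/10) + 10^(61.2/10) + 10^(83.6/10) + 10^(77.6/10) = 1.19e+09.
Combined level = 10 log₁₀(1.19e+09) = 90.8 dB.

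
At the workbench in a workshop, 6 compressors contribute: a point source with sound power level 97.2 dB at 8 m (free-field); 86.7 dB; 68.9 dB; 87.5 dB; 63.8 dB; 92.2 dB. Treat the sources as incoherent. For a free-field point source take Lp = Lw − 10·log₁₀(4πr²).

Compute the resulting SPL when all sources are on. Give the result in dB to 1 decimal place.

Source at 8 m: Lp = 97.2 − 10·log₁₀(4π·8²) = 97.2 − 10·log₁₀(804.248) = 68.1 dB.
Σ 10^(Lᵢ/10) = 2.706e+09.
L_total = 10·log₁₀(2.706e+09) = 94.3 dB.

94.3 dB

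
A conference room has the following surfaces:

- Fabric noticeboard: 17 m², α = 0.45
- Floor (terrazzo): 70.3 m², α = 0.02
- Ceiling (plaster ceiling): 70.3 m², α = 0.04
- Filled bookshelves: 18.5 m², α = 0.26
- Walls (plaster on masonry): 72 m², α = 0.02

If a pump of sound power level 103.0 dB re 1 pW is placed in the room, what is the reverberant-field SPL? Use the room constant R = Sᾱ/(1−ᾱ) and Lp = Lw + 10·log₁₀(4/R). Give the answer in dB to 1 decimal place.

96.1 dB

A = 18.118 sabins; S = 248.1 m².
ᾱ = 0.0730, so room constant R = A/(1−ᾱ) = 19.545 m².
Lp = Lw + 10 log₁₀(4/R) = 103.0 -6.89 = 96.1 dB.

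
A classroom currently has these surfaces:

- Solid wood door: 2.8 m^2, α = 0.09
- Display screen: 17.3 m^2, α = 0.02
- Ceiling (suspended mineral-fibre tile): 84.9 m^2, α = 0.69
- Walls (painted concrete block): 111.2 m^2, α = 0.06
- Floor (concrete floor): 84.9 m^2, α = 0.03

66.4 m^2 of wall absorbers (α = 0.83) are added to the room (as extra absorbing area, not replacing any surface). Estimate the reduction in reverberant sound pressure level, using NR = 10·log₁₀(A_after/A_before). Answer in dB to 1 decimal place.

2.6 dB

Equivalent absorption area: A_before = 2.8*0.09 + 17.3*0.02 + 84.9*0.69 + 111.2*0.06 + 84.9*0.03 = 68.398 m^2.
Added absorption = 66.4 × 0.83 = 55.112 sabins.
A_after = 68.398 + 55.112 = 123.510 sabins.
NR = 10·log₁₀(123.510/68.398) = 2.6 dB.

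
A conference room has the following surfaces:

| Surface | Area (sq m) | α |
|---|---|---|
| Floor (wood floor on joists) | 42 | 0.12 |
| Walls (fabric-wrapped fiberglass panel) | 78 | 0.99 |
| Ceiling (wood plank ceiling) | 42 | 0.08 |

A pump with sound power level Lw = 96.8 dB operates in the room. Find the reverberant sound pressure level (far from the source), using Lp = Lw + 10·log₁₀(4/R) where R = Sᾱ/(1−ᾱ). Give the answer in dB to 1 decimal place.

A = 85.620 sabins; S = 162.0 sq m.
ᾱ = 85.620/162.0 = 0.5285; R = Sᾱ/(1−ᾱ) = 85.620/(1−0.5285) = 181.591 sq m.
Lp = Lw + 10 log₁₀(4/R) = 96.8 -16.57 = 80.2 dB.

80.2 dB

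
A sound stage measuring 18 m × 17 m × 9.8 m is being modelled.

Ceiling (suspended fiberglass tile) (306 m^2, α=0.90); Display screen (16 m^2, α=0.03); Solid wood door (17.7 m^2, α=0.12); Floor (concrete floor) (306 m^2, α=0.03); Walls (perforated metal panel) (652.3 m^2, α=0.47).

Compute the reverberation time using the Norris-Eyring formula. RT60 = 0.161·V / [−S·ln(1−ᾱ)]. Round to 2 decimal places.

Total surface area S = 306 + 16 + 17.7 + 306 + 652.3 = 1298.0 m^2.
Σ(Sᵢαᵢ) = 306·0.90 + 16·0.03 + 17.7·0.12 + 306·0.03 + 652.3·0.47 = 593.765.
Mean coefficient ᾱ = A/S = 0.4574.
Eyring denominator: −S ln(1−ᾱ) = 793.575.
V = 18 × 17 × 9.8 = 2998.8 m³.
RT60 = 0.161 × 2998.8 / 793.575 = 0.61 s.

0.61 s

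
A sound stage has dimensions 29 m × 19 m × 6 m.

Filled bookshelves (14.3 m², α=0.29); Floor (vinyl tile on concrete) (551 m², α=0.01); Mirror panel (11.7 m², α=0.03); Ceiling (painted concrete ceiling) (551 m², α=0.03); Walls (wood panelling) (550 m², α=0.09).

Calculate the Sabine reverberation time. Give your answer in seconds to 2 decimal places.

7.00 seconds

A = Σ Sᵢαᵢ = 14.3×0.29 + 551×0.01 + 11.7×0.03 + 551×0.03 + 550×0.09 = 76.038 sabins.
Room volume: 3306 m³.
T = 0.161 V/A = 0.161·3306/76.038 = 7.00 s.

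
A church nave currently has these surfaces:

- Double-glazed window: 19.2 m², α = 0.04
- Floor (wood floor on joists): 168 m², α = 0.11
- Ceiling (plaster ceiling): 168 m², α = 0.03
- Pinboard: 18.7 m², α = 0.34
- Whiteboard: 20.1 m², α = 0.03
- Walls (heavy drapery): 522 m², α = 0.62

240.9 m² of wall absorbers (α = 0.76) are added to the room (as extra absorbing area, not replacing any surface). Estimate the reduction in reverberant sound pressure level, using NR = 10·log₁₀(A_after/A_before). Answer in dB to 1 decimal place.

1.8 dB

Summing Sᵢαᵢ: 0.768 + 18.480 + 5.040 + 6.358 + 0.603 + 323.640 → A_before = 354.889 sabins.
Added absorption = 240.9 × 0.76 = 183.084 sabins.
New total A_after = 537.973 sabins.
NR = 10·log₁₀(537.973/354.889) = 1.8 dB.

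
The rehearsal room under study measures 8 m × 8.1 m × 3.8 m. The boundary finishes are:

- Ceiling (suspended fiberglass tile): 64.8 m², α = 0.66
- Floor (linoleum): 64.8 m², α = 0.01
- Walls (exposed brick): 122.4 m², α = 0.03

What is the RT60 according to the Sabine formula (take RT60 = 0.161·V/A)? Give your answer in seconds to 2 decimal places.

0.84 sec

Summing Sᵢαᵢ: 42.768 + 0.648 + 3.672 → A = 47.088 sabins.
Volume V = 8 × 8.1 × 3.8 = 246.24 m³.
T = 0.161 V/A = 0.161·246.24/47.088 = 0.84 s.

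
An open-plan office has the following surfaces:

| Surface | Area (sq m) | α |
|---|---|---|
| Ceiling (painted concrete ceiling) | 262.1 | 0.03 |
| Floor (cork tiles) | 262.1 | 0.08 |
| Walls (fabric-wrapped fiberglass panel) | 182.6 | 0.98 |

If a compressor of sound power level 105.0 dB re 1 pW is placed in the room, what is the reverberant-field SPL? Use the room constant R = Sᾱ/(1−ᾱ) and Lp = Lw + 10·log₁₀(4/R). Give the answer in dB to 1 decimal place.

86.3 dB

Σ(Sᵢαᵢ) = 262.1·0.03 + 262.1·0.08 + 182.6·0.98 = 207.779; total area S = 706.8 sq m.
ᾱ = 207.779/706.8 = 0.2940; R = Sᾱ/(1−ᾱ) = 207.779/(1−0.2940) = 294.305 sq m.
Lp = Lw + 10 log₁₀(4/R) = 105.0 -18.67 = 86.3 dB.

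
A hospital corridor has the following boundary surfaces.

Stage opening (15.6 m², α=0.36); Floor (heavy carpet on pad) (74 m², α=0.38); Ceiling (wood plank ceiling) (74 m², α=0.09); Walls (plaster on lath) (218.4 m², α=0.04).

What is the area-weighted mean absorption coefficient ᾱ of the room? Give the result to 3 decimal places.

0.129

S = Σ Sᵢ = 15.6 + 74 + 74 + 218.4 = 382.0 m².
A = 15.6·0.36 + 74·0.38 + 74·0.09 + 218.4·0.04 = 49.132 sabins.
ᾱ = A/S = 0.129.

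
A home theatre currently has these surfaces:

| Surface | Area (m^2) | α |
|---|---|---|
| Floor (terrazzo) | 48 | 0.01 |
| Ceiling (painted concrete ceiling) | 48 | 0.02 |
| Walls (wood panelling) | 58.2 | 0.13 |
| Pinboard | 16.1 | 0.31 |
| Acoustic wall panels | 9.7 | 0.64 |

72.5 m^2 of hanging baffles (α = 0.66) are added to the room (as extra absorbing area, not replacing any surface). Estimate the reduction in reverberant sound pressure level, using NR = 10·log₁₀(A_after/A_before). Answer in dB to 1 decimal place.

5.3 dB

Equivalent absorption area: A_before = 48*0.01 + 48*0.02 + 58.2*0.13 + 16.1*0.31 + 9.7*0.64 = 20.205 m^2.
Treatment contributes 72.5·0.66 = 47.850 sabins.
A_after = 20.205 + 47.850 = 68.055 sabins.
NR = 10·log₁₀(68.055/20.205) = 5.3 dB.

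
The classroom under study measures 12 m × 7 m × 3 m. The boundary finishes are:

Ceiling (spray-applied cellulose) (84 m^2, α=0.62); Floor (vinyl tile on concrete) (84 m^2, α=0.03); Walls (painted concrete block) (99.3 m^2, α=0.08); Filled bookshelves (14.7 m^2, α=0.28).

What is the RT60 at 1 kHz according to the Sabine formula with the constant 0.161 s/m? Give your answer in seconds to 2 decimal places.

0.61 seconds

Summing Sᵢαᵢ: 52.080 + 2.520 + 7.944 + 4.116 → A = 66.660 sabins.
Volume V = 12 × 7 × 3 = 252 m³.
RT60 = 0.161 · V / A = 0.161 × 252 / 66.660 = 0.61 s.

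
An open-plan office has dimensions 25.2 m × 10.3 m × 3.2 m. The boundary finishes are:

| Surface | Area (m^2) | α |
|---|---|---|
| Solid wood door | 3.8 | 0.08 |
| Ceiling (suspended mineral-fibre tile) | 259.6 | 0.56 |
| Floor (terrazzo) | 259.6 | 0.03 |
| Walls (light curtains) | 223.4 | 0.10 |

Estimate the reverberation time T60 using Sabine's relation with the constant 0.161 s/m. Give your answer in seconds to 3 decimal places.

0.761 s

Summing Sᵢαᵢ: 0.304 + 145.376 + 7.788 + 22.340 → A = 175.808 sabins.
Room volume: 830.592 m³.
T = 0.161 V/A = 0.161·830.592/175.808 = 0.761 s.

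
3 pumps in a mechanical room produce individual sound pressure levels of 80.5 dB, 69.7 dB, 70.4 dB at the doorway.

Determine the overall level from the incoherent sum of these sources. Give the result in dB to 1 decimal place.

Σ 10^(Lᵢ/10) = 1.325e+08.
L_total = 10·log₁₀(1.325e+08) = 81.2 dB.

81.2 dB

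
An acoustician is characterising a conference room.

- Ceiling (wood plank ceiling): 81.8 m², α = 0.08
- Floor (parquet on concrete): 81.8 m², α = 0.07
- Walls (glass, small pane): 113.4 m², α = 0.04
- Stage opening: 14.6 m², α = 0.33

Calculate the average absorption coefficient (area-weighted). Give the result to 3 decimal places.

S = Σ Sᵢ = 81.8 + 81.8 + 113.4 + 14.6 = 291.6 m².
Σ(Sᵢαᵢ) = 81.8*0.08 + 81.8*0.07 + 113.4*0.04 + 14.6*0.33 = 21.624.
ᾱ = A/S = 0.074.

0.074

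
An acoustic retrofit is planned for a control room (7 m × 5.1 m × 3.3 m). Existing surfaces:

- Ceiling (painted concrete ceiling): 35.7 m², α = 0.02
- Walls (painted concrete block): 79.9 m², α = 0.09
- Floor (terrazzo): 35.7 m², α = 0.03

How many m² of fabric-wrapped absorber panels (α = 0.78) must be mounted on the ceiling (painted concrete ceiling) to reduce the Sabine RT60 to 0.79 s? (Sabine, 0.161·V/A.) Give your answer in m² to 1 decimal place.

A₁ = Σ Sᵢαᵢ = 35.7*0.02 + 79.9*0.09 + 35.7*0.03 = 8.976 sabins.
Required A₂ = 0.161·117.81/0.79 = 24.009 sabins.
ΔA needed = 24.009 − 8.976 = 15.033 sabins.
Net gain per m²: Δα = 0.78 − 0.02 = 0.76.
Area = ΔA/Δα = 15.033/0.76 = 19.8 m².

19.8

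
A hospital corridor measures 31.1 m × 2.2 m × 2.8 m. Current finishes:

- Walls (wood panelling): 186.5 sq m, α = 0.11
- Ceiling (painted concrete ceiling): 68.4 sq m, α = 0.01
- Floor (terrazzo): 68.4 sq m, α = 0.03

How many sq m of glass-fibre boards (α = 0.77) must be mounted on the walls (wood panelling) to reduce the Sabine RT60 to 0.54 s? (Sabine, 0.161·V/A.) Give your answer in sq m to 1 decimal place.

51.3

Total absorption A₁ = 186.5×0.11 + 68.4×0.01 + 68.4×0.03
  = 20.515 + 0.684 + 2.052 = 23.251 sq m sabins.
V = 191.576 m³. Target absorption A₂ = 0.161 × 191.576 / 0.54 = 57.118 sabins.
ΔA needed = 57.118 − 23.251 = 33.867 sabins.
Net gain per sq m: Δα = 0.77 − 0.11 = 0.66.
Area = ΔA/Δα = 33.867/0.66 = 51.3 sq m.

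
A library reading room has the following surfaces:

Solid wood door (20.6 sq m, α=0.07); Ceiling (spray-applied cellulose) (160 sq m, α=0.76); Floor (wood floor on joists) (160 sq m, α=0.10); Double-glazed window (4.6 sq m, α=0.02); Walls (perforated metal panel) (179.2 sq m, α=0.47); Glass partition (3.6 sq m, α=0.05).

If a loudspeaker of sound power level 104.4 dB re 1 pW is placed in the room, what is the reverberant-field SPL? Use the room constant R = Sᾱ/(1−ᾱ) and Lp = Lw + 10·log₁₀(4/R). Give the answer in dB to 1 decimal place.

Σ(Sᵢαᵢ) = 20.6×0.07 + 160×0.76 + 160×0.10 + 4.6×0.02 + 179.2×0.47 + 3.6×0.05 = 223.538; total area S = 528.0 sq m.
ᾱ = 223.538/528.0 = 0.4234; R = Sᾱ/(1−ᾱ) = 223.538/(1−0.4234) = 387.683 sq m.
Lp = Lw + 10 log₁₀(4/R) = 104.4 -19.86 = 84.5 dB.

84.5 dB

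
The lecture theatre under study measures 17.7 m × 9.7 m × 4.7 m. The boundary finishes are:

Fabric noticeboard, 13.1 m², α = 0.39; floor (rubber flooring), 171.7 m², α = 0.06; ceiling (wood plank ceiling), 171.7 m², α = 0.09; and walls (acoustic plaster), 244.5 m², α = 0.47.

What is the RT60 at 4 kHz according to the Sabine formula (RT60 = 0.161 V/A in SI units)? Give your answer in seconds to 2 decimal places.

0.89 s

Summing Sᵢαᵢ: 5.109 + 10.302 + 15.453 + 114.915 → A = 145.779 sabins.
Volume V = 17.7 × 9.7 × 4.7 = 806.943 m³.
Sabine: RT60 = 0.161 × 806.943 / 145.779 = 0.89 s.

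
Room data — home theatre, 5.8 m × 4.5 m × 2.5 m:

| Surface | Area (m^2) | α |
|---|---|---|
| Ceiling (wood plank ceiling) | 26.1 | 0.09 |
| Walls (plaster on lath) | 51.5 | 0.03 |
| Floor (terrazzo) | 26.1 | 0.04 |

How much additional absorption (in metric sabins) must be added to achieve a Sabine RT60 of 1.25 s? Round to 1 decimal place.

Summing Sᵢαᵢ: 2.349 + 1.545 + 1.044 → A₁ = 4.938 sabins.
Target A₂ = 0.161·65.25/1.25 = 8.404 sabins (V = 65.25 m³).
Additional absorption ΔA = 8.404 − 4.938 = 3.5 sabins.

3.5 sabins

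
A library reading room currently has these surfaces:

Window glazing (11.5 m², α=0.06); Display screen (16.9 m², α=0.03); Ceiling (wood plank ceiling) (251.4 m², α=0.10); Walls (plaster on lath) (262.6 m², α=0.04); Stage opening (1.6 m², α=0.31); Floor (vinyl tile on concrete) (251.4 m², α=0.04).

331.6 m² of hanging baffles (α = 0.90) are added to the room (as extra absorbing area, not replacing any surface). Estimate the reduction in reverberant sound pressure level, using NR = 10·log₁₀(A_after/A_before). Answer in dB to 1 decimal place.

A_before = Σ Sᵢαᵢ = 11.5*0.06 + 16.9*0.03 + 251.4*0.10 + 262.6*0.04 + 1.6*0.31 + 251.4*0.04 = 47.393 sabins.
Treatment contributes 331.6·0.90 = 298.440 sabins.
A_after = 47.393 + 298.440 = 345.833 sabins.
Reduction = 10 log₁₀(A_after/A_before) = 10 log₁₀(7.2971) = 8.6 dB.

8.6 dB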